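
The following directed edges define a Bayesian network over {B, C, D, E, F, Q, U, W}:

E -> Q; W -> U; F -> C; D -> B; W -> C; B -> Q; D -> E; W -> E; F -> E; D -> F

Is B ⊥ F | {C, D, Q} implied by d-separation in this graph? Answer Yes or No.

There are 6 undirected paths between B and F; checking each against the conditioning set {C, D, Q}:
Path 1: B ← D → E ← W → C ← F
  D is a fork here and D is conditioned on, so the path is blocked at D.
Path 2: B ← D → E ← F
  D is a fork here and D is conditioned on, so the path is blocked at D.
Path 3: B ← D → F
  D is a fork here and D is conditioned on, so the path is blocked at D.
Path 4: B → Q ← E ← W → C ← F
  Q is a collider and Q is conditioned on, which opens it; E is a chain and E is not conditioned on; W is a fork and W is not conditioned on; C is a collider and C is conditioned on, which opens it — no node blocks this path, so it is active.
Path 5: B → Q ← E ← D → F
  D is a fork here and D is conditioned on, so the path is blocked at D.
Path 6: B → Q ← E ← F
  Q is a collider and Q is conditioned on, which opens it; E is a chain and E is not conditioned on — no node blocks this path, so it is active.
Since the path B → Q ← E ← W → C ← F is active, B and F are not d-separated given {C, D, Q}.

No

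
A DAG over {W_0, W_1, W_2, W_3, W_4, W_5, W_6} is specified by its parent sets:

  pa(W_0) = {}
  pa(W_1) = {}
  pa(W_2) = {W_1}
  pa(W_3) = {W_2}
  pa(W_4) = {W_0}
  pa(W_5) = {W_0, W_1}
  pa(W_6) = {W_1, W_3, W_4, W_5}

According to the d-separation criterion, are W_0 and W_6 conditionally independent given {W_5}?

4 paths connect W_0 and W_6; each must be blocked for d-separation to hold:
  1. W_0 → W_5 → W_6 — W_5:chain[blocks] ⇒ blocked
  2. W_0 → W_5 ← W_1 → W_6 — W_5:collider[open]; W_1:fork[open] ⇒ active
  3. W_0 → W_5 ← W_1 → W_2 → W_3 → W_6 — W_5:collider[open]; W_1:fork[open]; W_2:chain[open]; W_3:chain[open] ⇒ active
  4. W_0 → W_4 → W_6 — W_4:chain[open] ⇒ active
Since the path W_0 → W_5 ← W_1 → W_6 is active, W_0 and W_6 are not d-separated given {W_5}.

No — W_0 and W_6 are not d-separated given {W_5}.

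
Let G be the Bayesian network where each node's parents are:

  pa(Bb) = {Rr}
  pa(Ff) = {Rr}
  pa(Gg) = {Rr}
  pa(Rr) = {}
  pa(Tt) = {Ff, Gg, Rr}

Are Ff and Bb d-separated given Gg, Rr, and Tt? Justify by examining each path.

3 paths connect Ff and Bb; each must be blocked for d-separation to hold:
Path 1: Ff → Tt ← Rr → Bb
  Rr is a fork here and Rr is conditioned on, so the path is blocked at Rr.
Path 2: Ff → Tt ← Gg ← Rr → Bb
  Gg is a chain here and Gg is conditioned on, so the path is blocked at Gg.
Path 3: Ff ← Rr → Bb
  Rr is a fork here and Rr is conditioned on, so the path is blocked at Rr.
Since every path is blocked, d-separation holds.

Yes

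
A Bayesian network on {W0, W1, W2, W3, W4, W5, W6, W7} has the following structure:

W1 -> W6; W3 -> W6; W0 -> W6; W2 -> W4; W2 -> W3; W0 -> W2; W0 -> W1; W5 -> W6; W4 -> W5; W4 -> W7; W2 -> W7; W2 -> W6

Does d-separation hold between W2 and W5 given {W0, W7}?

We examine all 6 paths between W2 and W5:
Path 1: W2 → W3 → W6 ← W5
  W6 is a collider here and neither W6 nor any of its descendants is conditioned on, so the collider stays closed — the path is blocked at W6.
Path 2: W2 → W6 ← W5
  W6 is a collider here and neither W6 nor any of its descendants is conditioned on, so the collider stays closed — the path is blocked at W6.
Path 3: W2 → W4 → W5
  W4 is a chain and W4 is not conditioned on — no node blocks this path, so it is active.
Path 4: W2 ← W0 → W1 → W6 ← W5
  W0 is a fork here and W0 is conditioned on, so the path is blocked at W0.
Path 5: W2 ← W0 → W6 ← W5
  W0 is a fork here and W0 is conditioned on, so the path is blocked at W0.
Path 6: W2 → W7 ← W4 → W5
  W7 is a collider and W7 is conditioned on, which opens it; W4 is a fork and W4 is not conditioned on — no node blocks this path, so it is active.
At least one path is unblocked, so d-separation fails.

No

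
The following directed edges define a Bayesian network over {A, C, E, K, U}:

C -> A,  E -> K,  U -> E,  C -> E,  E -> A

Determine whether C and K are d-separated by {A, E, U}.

2 paths connect C and K; each must be blocked for d-separation to hold:
Path 1: C → E → K
  E is a chain here and E is conditioned on, so the path is blocked at E.
Path 2: C → A ← E → K
  E is a fork here and E is conditioned on, so the path is blocked at E.
All paths are blocked; C ⊥ K | {A, E, U} holds.

Yes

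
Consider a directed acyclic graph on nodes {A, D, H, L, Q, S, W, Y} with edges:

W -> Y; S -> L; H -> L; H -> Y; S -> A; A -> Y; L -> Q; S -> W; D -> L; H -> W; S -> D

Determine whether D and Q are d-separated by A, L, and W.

Yes

We examine all 6 paths between D and Q:
Path 1: D ← S → L → Q
  L is a chain here and L is conditioned on, so the path is blocked at L.
Path 2: D ← S → W → Y ← H → L → Q
  W is a chain here and W is conditioned on, so the path is blocked at W.
Path 3: D ← S → W ← H → L → Q
  L is a chain here and L is conditioned on, so the path is blocked at L.
Path 4: D ← S → A → Y ← W ← H → L → Q
  A is a chain here and A is conditioned on, so the path is blocked at A.
Path 5: D ← S → A → Y ← H → L → Q
  A is a chain here and A is conditioned on, so the path is blocked at A.
Path 6: D → L → Q
  L is a chain here and L is conditioned on, so the path is blocked at L.
All paths are blocked; D ⊥ Q | {A, L, W} holds.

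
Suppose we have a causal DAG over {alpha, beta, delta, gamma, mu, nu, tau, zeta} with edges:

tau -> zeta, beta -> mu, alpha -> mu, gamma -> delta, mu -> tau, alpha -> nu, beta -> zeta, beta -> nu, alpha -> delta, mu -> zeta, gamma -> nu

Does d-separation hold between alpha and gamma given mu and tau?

5 paths connect alpha and gamma; each must be blocked for d-separation to hold:
Path 1: alpha → mu → tau → zeta ← beta → nu ← gamma
  mu is a chain here and mu is conditioned on, so the path is blocked at mu.
Path 2: alpha → mu ← beta → nu ← gamma
  nu is a collider here and neither nu nor any of its descendants is conditioned on, so the collider stays closed — the path is blocked at nu.
Path 3: alpha → mu → zeta ← beta → nu ← gamma
  mu is a chain here and mu is conditioned on, so the path is blocked at mu.
Path 4: alpha → nu ← gamma
  nu is a collider here and neither nu nor any of its descendants is conditioned on, so the collider stays closed — the path is blocked at nu.
Path 5: alpha → delta ← gamma
  delta is a collider here and neither delta nor any of its descendants is conditioned on, so the collider stays closed — the path is blocked at delta.
Since every path is blocked, d-separation holds.

Yes — alpha and gamma are d-separated given {mu, tau}.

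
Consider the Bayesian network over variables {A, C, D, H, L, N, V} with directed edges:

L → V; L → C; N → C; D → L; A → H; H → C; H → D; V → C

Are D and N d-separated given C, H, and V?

Enumerating the 3 paths from D to N and testing each for blocking by {C, H, V}:
Path 1: D ← H → C ← N
  H is a fork here and H is conditioned on, so the path is blocked at H.
Path 2: D → L → V → C ← N
  V is a chain here and V is conditioned on, so the path is blocked at V.
Path 3: D → L → C ← N
  L is a chain and L is not conditioned on; C is a collider and C is conditioned on, which opens it — no node blocks this path, so it is active.
Because an active path exists, D and N are not d-separated.

No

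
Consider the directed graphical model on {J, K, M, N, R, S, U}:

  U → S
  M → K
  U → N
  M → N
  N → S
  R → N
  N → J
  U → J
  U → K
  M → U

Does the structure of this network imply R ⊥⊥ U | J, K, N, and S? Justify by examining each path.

No

5 paths connect R and U; each must be blocked for d-separation to hold:
  1. R → N → J ← U — N:chain[blocks]; J:collider[open] ⇒ blocked
  2. R → N ← U — N:collider[open] ⇒ active
  3. R → N → S ← U — N:chain[blocks]; S:collider[open] ⇒ blocked
  4. R → N ← M → K ← U — N:collider[open]; M:fork[open]; K:collider[open] ⇒ active
  5. R → N ← M → U — N:collider[open]; M:fork[open] ⇒ active
At least one path is unblocked, so d-separation fails.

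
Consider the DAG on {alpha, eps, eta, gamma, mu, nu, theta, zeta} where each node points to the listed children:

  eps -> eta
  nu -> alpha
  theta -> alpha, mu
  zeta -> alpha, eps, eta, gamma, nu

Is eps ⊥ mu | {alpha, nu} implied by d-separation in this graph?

4 paths connect eps and mu; each must be blocked for d-separation to hold:
  1. eps ← zeta → nu → alpha ← theta → mu — zeta:fork[open]; nu:chain[blocks]; alpha:collider[open]; theta:fork[open] ⇒ blocked
  2. eps ← zeta → alpha ← theta → mu — zeta:fork[open]; alpha:collider[open]; theta:fork[open] ⇒ active
  3. eps → eta ← zeta → nu → alpha ← theta → mu — eta:collider[blocks]; zeta:fork[open]; nu:chain[blocks]; alpha:collider[open]; theta:fork[open] ⇒ blocked
  4. eps → eta ← zeta → alpha ← theta → mu — eta:collider[blocks]; zeta:fork[open]; alpha:collider[open]; theta:fork[open] ⇒ blocked
Since the path eps ← zeta → alpha ← theta → mu is active, eps and mu are not d-separated given {alpha, nu}.

No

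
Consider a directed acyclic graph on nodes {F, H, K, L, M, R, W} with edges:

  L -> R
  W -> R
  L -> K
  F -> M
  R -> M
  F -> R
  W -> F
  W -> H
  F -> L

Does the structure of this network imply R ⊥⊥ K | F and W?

4 paths connect R and K; each must be blocked for d-separation to hold:
Path 1: R ← W → F → L → K
  W is a fork here and W is conditioned on, so the path is blocked at W.
Path 2: R ← L → K
  L is a fork and L is not conditioned on — no node blocks this path, so it is active.
Path 3: R ← F → L → K
  F is a fork here and F is conditioned on, so the path is blocked at F.
Path 4: R → M ← F → L → K
  M is a collider here and neither M nor any of its descendants is conditioned on, so the collider stays closed — the path is blocked at M.
Because an active path exists, R and K are not d-separated.

No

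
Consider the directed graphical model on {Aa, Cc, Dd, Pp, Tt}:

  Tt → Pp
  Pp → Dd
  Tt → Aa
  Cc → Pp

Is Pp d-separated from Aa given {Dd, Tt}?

Only one path connects Pp and Aa:
  1. Pp ← Tt → Aa — Tt:fork[blocks] ⇒ blocked
Since every path is blocked, d-separation holds.

Yes — Pp and Aa are d-separated given {Dd, Tt}.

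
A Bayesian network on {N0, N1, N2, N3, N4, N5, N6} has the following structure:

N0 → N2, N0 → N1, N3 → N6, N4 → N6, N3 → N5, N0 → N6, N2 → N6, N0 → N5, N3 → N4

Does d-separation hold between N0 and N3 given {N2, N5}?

No

5 paths connect N0 and N3; each must be blocked for d-separation to hold:
Path 1: N0 → N5 ← N3
  N5 is a collider and N5 is conditioned on, which opens it — no node blocks this path, so it is active.
Path 2: N0 → N6 ← N3
  N6 is a collider here and neither N6 nor any of its descendants is conditioned on, so the collider stays closed — the path is blocked at N6.
Path 3: N0 → N6 ← N4 ← N3
  N6 is a collider here and neither N6 nor any of its descendants is conditioned on, so the collider stays closed — the path is blocked at N6.
Path 4: N0 → N2 → N6 ← N3
  N2 is a chain here and N2 is conditioned on, so the path is blocked at N2.
Path 5: N0 → N2 → N6 ← N4 ← N3
  N2 is a chain here and N2 is conditioned on, so the path is blocked at N2.
Since the path N0 → N5 ← N3 is active, N0 and N3 are not d-separated given {N2, N5}.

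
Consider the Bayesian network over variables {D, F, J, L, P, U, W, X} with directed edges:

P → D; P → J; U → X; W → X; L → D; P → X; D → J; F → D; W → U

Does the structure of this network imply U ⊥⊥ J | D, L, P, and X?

Yes

4 paths connect U and J; each must be blocked for d-separation to hold:
Path 1: U → X ← P → D → J
  P is a fork here and P is conditioned on, so the path is blocked at P.
Path 2: U → X ← P → J
  P is a fork here and P is conditioned on, so the path is blocked at P.
Path 3: U ← W → X ← P → D → J
  P is a fork here and P is conditioned on, so the path is blocked at P.
Path 4: U ← W → X ← P → J
  P is a fork here and P is conditioned on, so the path is blocked at P.
All paths are blocked; U ⊥ J | {D, L, P, X} holds.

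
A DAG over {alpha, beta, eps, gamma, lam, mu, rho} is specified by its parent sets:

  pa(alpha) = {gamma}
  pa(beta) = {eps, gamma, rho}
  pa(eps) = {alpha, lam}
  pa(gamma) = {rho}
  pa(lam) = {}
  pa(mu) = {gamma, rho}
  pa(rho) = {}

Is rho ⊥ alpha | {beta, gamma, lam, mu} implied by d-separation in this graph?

No — rho and alpha are not d-separated given {beta, gamma, lam, mu}.

We examine all 6 paths between rho and alpha:
Path 1: rho → mu ← gamma → alpha
  gamma is a fork here and gamma is conditioned on, so the path is blocked at gamma.
Path 2: rho → mu ← gamma → beta ← eps ← alpha
  gamma is a fork here and gamma is conditioned on, so the path is blocked at gamma.
Path 3: rho → gamma → alpha
  gamma is a chain here and gamma is conditioned on, so the path is blocked at gamma.
Path 4: rho → gamma → beta ← eps ← alpha
  gamma is a chain here and gamma is conditioned on, so the path is blocked at gamma.
Path 5: rho → beta ← eps ← alpha
  beta is a collider and beta is conditioned on, which opens it; eps is a chain and eps is not conditioned on — no node blocks this path, so it is active.
Path 6: rho → beta ← gamma → alpha
  gamma is a fork here and gamma is conditioned on, so the path is blocked at gamma.
Since the path rho → beta ← eps ← alpha is active, rho and alpha are not d-separated given {beta, gamma, lam, mu}.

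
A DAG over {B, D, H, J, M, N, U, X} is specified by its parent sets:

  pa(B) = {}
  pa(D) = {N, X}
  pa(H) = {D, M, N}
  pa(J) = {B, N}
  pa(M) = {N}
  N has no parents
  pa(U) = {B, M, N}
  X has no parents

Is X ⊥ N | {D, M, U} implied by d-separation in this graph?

No

There are 5 undirected paths between X and N; checking each against the conditioning set {D, M, U}:
Path 1: X → D → H ← M → U ← N
  D is a chain here and D is conditioned on, so the path is blocked at D.
Path 2: X → D → H ← M → U ← B → J ← N
  D is a chain here and D is conditioned on, so the path is blocked at D.
Path 3: X → D → H ← M ← N
  D is a chain here and D is conditioned on, so the path is blocked at D.
Path 4: X → D → H ← N
  D is a chain here and D is conditioned on, so the path is blocked at D.
Path 5: X → D ← N
  D is a collider and D is conditioned on, which opens it — no node blocks this path, so it is active.
Because an active path exists, X and N are not d-separated.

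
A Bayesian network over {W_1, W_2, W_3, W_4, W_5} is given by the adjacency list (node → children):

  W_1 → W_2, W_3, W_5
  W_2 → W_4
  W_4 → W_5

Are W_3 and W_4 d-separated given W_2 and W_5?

2 paths connect W_3 and W_4; each must be blocked for d-separation to hold:
Path 1: W_3 ← W_1 → W_2 → W_4
  W_2 is a chain here and W_2 is conditioned on, so the path is blocked at W_2.
Path 2: W_3 ← W_1 → W_5 ← W_4
  W_1 is a fork and W_1 is not conditioned on; W_5 is a collider and W_5 is conditioned on, which opens it — no node blocks this path, so it is active.
Since the path W_3 ← W_1 → W_5 ← W_4 is active, W_3 and W_4 are not d-separated given {W_2, W_5}.

No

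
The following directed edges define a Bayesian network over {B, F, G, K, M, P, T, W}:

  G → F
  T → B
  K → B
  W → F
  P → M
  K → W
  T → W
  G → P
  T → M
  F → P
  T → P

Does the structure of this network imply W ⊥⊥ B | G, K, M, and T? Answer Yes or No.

Yes — W and B are d-separated given {G, K, M, T}.

We examine all 6 paths between W and B:
  1. W ← T → B — T:fork[blocks] ⇒ blocked
  2. W ← K → B — K:fork[blocks] ⇒ blocked
  3. W → F → P ← T → B — F:chain[open]; P:collider[open]; T:fork[blocks] ⇒ blocked
  4. W → F → P → M ← T → B — F:chain[open]; P:chain[open]; M:collider[open]; T:fork[blocks] ⇒ blocked
  5. W → F ← G → P ← T → B — F:collider[open]; G:fork[blocks]; P:collider[open]; T:fork[blocks] ⇒ blocked
  6. W → F ← G → P → M ← T → B — F:collider[open]; G:fork[blocks]; P:chain[open]; M:collider[open]; T:fork[blocks] ⇒ blocked
Every path is blocked, so W and B are d-separated given {G, K, M, T}.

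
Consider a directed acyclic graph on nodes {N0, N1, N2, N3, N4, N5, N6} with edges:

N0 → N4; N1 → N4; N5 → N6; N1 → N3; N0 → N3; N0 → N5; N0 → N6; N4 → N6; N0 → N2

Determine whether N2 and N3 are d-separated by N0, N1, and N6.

4 paths connect N2 and N3; each must be blocked for d-separation to hold:
  1. N2 ← N0 → N6 ← N4 ← N1 → N3 — N0:fork[blocks]; N6:collider[open]; N4:chain[open]; N1:fork[blocks] ⇒ blocked
  2. N2 ← N0 → N3 — N0:fork[blocks] ⇒ blocked
  3. N2 ← N0 → N5 → N6 ← N4 ← N1 → N3 — N0:fork[blocks]; N5:chain[open]; N6:collider[open]; N4:chain[open]; N1:fork[blocks] ⇒ blocked
  4. N2 ← N0 → N4 ← N1 → N3 — N0:fork[blocks]; N4:collider[open]; N1:fork[blocks] ⇒ blocked
Every path is blocked, so N2 and N3 are d-separated given {N0, N1, N6}.

Yes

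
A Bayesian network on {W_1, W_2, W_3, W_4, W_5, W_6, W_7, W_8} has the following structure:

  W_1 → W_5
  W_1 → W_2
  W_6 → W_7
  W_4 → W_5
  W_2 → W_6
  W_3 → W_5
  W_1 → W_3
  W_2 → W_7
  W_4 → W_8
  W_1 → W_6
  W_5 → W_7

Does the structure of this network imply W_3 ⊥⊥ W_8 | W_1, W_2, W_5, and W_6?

No — W_3 and W_8 are not d-separated given {W_1, W_2, W_5, W_6}.

There are 6 undirected paths between W_3 and W_8; checking each against the conditioning set {W_1, W_2, W_5, W_6}:
Path 1: W_3 → W_5 ← W_4 → W_8
  W_5 is a collider and W_5 is conditioned on, which opens it; W_4 is a fork and W_4 is not conditioned on — no node blocks this path, so it is active.
Path 2: W_3 ← W_1 → W_2 → W_6 → W_7 ← W_5 ← W_4 → W_8
  W_1 is a fork here and W_1 is conditioned on, so the path is blocked at W_1.
Path 3: W_3 ← W_1 → W_2 → W_7 ← W_5 ← W_4 → W_8
  W_1 is a fork here and W_1 is conditioned on, so the path is blocked at W_1.
Path 4: W_3 ← W_1 → W_6 ← W_2 → W_7 ← W_5 ← W_4 → W_8
  W_1 is a fork here and W_1 is conditioned on, so the path is blocked at W_1.
Path 5: W_3 ← W_1 → W_6 → W_7 ← W_5 ← W_4 → W_8
  W_1 is a fork here and W_1 is conditioned on, so the path is blocked at W_1.
Path 6: W_3 ← W_1 → W_5 ← W_4 → W_8
  W_1 is a fork here and W_1 is conditioned on, so the path is blocked at W_1.
Because an active path exists, W_3 and W_8 are not d-separated.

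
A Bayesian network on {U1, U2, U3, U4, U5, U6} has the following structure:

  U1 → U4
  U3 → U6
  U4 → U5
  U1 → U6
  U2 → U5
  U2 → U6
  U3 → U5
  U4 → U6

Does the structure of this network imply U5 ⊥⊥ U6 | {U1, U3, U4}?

Enumerating the 4 paths from U5 to U6 and testing each for blocking by {U1, U3, U4}:
Path 1: U5 ← U2 → U6
  U2 is a fork and U2 is not conditioned on — no node blocks this path, so it is active.
Path 2: U5 ← U3 → U6
  U3 is a fork here and U3 is conditioned on, so the path is blocked at U3.
Path 3: U5 ← U4 → U6
  U4 is a fork here and U4 is conditioned on, so the path is blocked at U4.
Path 4: U5 ← U4 ← U1 → U6
  U4 is a chain here and U4 is conditioned on, so the path is blocked at U4.
Because an active path exists, U5 and U6 are not d-separated.

No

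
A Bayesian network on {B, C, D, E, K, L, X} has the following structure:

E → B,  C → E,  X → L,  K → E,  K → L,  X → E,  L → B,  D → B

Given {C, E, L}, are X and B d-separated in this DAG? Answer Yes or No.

Yes

There are 4 undirected paths between X and B; checking each against the conditioning set {C, E, L}:
  1. X → L ← K → E → B — L:collider[open]; K:fork[open]; E:chain[blocks] ⇒ blocked
  2. X → L → B — L:chain[blocks] ⇒ blocked
  3. X → E ← K → L → B — E:collider[open]; K:fork[open]; L:chain[blocks] ⇒ blocked
  4. X → E → B — E:chain[blocks] ⇒ blocked
Every path is blocked, so X and B are d-separated given {C, E, L}.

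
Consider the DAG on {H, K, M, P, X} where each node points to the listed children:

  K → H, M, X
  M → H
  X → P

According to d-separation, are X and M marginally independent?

No

We examine all 2 paths between X and M:
Path 1: X ← K → M
  K is a fork and K is not conditioned on — no node blocks this path, so it is active.
Path 2: X ← K → H ← M
  H is a collider here and neither H nor any of its descendants is conditioned on, so the collider stays closed — the path is blocked at H.
Since the path X ← K → M is active, X and M are not d-separated given ∅.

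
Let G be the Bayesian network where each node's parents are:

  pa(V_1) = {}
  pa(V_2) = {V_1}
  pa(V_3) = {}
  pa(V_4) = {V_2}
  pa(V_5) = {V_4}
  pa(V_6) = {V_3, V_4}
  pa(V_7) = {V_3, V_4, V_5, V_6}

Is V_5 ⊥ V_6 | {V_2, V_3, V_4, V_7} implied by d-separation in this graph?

6 paths connect V_5 and V_6; each must be blocked for d-separation to hold:
Path 1: V_5 ← V_4 → V_6
  V_4 is a fork here and V_4 is conditioned on, so the path is blocked at V_4.
Path 2: V_5 ← V_4 → V_7 ← V_3 → V_6
  V_4 is a fork here and V_4 is conditioned on, so the path is blocked at V_4.
Path 3: V_5 ← V_4 → V_7 ← V_6
  V_4 is a fork here and V_4 is conditioned on, so the path is blocked at V_4.
Path 4: V_5 → V_7 ← V_3 → V_6
  V_3 is a fork here and V_3 is conditioned on, so the path is blocked at V_3.
Path 5: V_5 → V_7 ← V_6
  V_7 is a collider and V_7 is conditioned on, which opens it — no node blocks this path, so it is active.
Path 6: V_5 → V_7 ← V_4 → V_6
  V_4 is a fork here and V_4 is conditioned on, so the path is blocked at V_4.
At least one path is unblocked, so d-separation fails.

No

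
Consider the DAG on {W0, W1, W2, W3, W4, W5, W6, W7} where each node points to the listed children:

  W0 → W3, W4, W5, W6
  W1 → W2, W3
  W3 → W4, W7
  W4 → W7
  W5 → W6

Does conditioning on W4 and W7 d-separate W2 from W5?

No

Enumerating the 6 paths from W2 to W5 and testing each for blocking by {W4, W7}:
Path 1: W2 ← W1 → W3 → W4 ← W0 → W6 ← W5
  W6 is a collider here and neither W6 nor any of its descendants is conditioned on, so the collider stays closed — the path is blocked at W6.
Path 2: W2 ← W1 → W3 → W4 ← W0 → W5
  W1 is a fork and W1 is not conditioned on; W3 is a chain and W3 is not conditioned on; W4 is a collider and W4 is conditioned on, which opens it; W0 is a fork and W0 is not conditioned on — no node blocks this path, so it is active.
Path 3: W2 ← W1 → W3 → W7 ← W4 ← W0 → W6 ← W5
  W4 is a chain here and W4 is conditioned on, so the path is blocked at W4.
Path 4: W2 ← W1 → W3 → W7 ← W4 ← W0 → W5
  W4 is a chain here and W4 is conditioned on, so the path is blocked at W4.
Path 5: W2 ← W1 → W3 ← W0 → W6 ← W5
  W6 is a collider here and neither W6 nor any of its descendants is conditioned on, so the collider stays closed — the path is blocked at W6.
Path 6: W2 ← W1 → W3 ← W0 → W5
  W1 is a fork and W1 is not conditioned on; W3 is a collider and its descendant W4 is conditioned on, which opens it; W0 is a fork and W0 is not conditioned on — no node blocks this path, so it is active.
At least one path is unblocked, so d-separation fails.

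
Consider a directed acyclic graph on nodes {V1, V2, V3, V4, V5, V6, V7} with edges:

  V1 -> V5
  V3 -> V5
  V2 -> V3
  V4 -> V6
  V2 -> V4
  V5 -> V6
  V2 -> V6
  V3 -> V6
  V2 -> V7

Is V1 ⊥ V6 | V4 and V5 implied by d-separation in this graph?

Enumerating the 4 paths from V1 to V6 and testing each for blocking by {V4, V5}:
  1. V1 → V5 ← V3 ← V2 → V6 — V5:collider[open]; V3:chain[open]; V2:fork[open] ⇒ active
  2. V1 → V5 ← V3 ← V2 → V4 → V6 — V5:collider[open]; V3:chain[open]; V2:fork[open]; V4:chain[blocks] ⇒ blocked
  3. V1 → V5 ← V3 → V6 — V5:collider[open]; V3:fork[open] ⇒ active
  4. V1 → V5 → V6 — V5:chain[blocks] ⇒ blocked
Because an active path exists, V1 and V6 are not d-separated.

No — V1 and V6 are not d-separated given {V4, V5}.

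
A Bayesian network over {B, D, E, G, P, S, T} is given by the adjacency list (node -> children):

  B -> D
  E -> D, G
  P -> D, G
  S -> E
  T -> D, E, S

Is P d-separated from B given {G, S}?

Yes — P and B are d-separated given {G, S}.

There are 4 undirected paths between P and B; checking each against the conditioning set {G, S}:
Path 1: P → G ← E ← S ← T → D ← B
  S is a chain here and S is conditioned on, so the path is blocked at S.
Path 2: P → G ← E → D ← B
  D is a collider here and neither D nor any of its descendants is conditioned on, so the collider stays closed — the path is blocked at D.
Path 3: P → G ← E ← T → D ← B
  D is a collider here and neither D nor any of its descendants is conditioned on, so the collider stays closed — the path is blocked at D.
Path 4: P → D ← B
  D is a collider here and neither D nor any of its descendants is conditioned on, so the collider stays closed — the path is blocked at D.
Since every path is blocked, d-separation holds.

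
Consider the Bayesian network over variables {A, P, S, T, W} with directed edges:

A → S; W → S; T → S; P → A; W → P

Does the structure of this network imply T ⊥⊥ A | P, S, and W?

We examine all 2 paths between T and A:
Path 1: T → S ← W → P → A
  W is a fork here and W is conditioned on, so the path is blocked at W.
Path 2: T → S ← A
  S is a collider and S is conditioned on, which opens it — no node blocks this path, so it is active.
Since the path T → S ← A is active, T and A are not d-separated given {P, S, W}.

No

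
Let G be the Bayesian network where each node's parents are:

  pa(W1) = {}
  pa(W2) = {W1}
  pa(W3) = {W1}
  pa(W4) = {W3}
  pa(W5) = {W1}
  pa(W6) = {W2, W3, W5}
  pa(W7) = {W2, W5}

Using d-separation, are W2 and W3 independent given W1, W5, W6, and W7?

No

Enumerating the 6 paths from W2 to W3 and testing each for blocking by {W1, W5, W6, W7}:
Path 1: W2 ← W1 → W3
  W1 is a fork here and W1 is conditioned on, so the path is blocked at W1.
Path 2: W2 ← W1 → W5 → W6 ← W3
  W1 is a fork here and W1 is conditioned on, so the path is blocked at W1.
Path 3: W2 → W7 ← W5 ← W1 → W3
  W5 is a chain here and W5 is conditioned on, so the path is blocked at W5.
Path 4: W2 → W7 ← W5 → W6 ← W3
  W5 is a fork here and W5 is conditioned on, so the path is blocked at W5.
Path 5: W2 → W6 ← W3
  W6 is a collider and W6 is conditioned on, which opens it — no node blocks this path, so it is active.
Path 6: W2 → W6 ← W5 ← W1 → W3
  W5 is a chain here and W5 is conditioned on, so the path is blocked at W5.
At least one path is unblocked, so d-separation fails.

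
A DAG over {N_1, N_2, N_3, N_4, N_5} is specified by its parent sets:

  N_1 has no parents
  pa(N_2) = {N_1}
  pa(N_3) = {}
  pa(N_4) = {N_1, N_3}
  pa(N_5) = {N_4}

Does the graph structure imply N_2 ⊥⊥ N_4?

There is one path between N_2 and N_4:
Path 1: N_2 ← N_1 → N_4
  N_1 is a fork and N_1 is not conditioned on — no node blocks this path, so it is active.
Because an active path exists, N_2 and N_4 are not d-separated.

No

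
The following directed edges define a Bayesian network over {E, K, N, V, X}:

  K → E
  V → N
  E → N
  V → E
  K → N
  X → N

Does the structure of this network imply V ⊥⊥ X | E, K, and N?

No — V and X are not d-separated given {E, K, N}.

We examine all 3 paths between V and X:
Path 1: V → N ← X
  N is a collider and N is conditioned on, which opens it — no node blocks this path, so it is active.
Path 2: V → E ← K → N ← X
  K is a fork here and K is conditioned on, so the path is blocked at K.
Path 3: V → E → N ← X
  E is a chain here and E is conditioned on, so the path is blocked at E.
Since the path V → N ← X is active, V and X are not d-separated given {E, K, N}.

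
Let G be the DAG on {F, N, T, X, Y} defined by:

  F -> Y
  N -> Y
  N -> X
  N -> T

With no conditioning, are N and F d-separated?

Yes

Only one path connects N and F:
Path 1: N → Y ← F
  Y is a collider here and neither Y nor any of its descendants is conditioned on, so the collider stays closed — the path is blocked at Y.
All paths are blocked; N ⊥ F | ∅ holds.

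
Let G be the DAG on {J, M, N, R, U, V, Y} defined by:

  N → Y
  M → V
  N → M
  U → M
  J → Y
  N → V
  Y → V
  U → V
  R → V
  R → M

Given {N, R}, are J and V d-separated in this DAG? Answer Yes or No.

No

Enumerating the 5 paths from J to V and testing each for blocking by {N, R}:
  1. J → Y ← N → M ← U → V — Y:collider[blocks]; N:fork[blocks]; M:collider[blocks]; U:fork[open] ⇒ blocked
  2. J → Y ← N → M → V — Y:collider[blocks]; N:fork[blocks]; M:chain[open] ⇒ blocked
  3. J → Y ← N → M ← R → V — Y:collider[blocks]; N:fork[blocks]; M:collider[blocks]; R:fork[blocks] ⇒ blocked
  4. J → Y ← N → V — Y:collider[blocks]; N:fork[blocks] ⇒ blocked
  5. J → Y → V — Y:chain[open] ⇒ active
At least one path is unblocked, so d-separation fails.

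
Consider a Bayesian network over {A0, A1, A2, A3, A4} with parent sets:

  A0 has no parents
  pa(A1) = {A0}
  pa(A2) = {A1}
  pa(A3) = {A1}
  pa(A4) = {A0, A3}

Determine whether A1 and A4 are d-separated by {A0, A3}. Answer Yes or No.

2 paths connect A1 and A4; each must be blocked for d-separation to hold:
  1. A1 ← A0 → A4 — A0:fork[blocks] ⇒ blocked
  2. A1 → A3 → A4 — A3:chain[blocks] ⇒ blocked
Since every path is blocked, d-separation holds.

Yes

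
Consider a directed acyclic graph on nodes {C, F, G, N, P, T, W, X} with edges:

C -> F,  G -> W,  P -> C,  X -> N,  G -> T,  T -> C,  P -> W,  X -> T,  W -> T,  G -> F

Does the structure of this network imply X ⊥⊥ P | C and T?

No

6 paths connect X and P; each must be blocked for d-separation to hold:
Path 1: X → T → C ← P
  T is a chain here and T is conditioned on, so the path is blocked at T.
Path 2: X → T → C → F ← G → W ← P
  T is a chain here and T is conditioned on, so the path is blocked at T.
Path 3: X → T ← W ← P
  T is a collider and T is conditioned on, which opens it; W is a chain and W is not conditioned on — no node blocks this path, so it is active.
Path 4: X → T ← W ← G → F ← C ← P
  F is a collider here and neither F nor any of its descendants is conditioned on, so the collider stays closed — the path is blocked at F.
Path 5: X → T ← G → F ← C ← P
  F is a collider here and neither F nor any of its descendants is conditioned on, so the collider stays closed — the path is blocked at F.
Path 6: X → T ← G → W ← P
  T is a collider and T is conditioned on, which opens it; G is a fork and G is not conditioned on; W is a collider and its descendant C is conditioned on, which opens it — no node blocks this path, so it is active.
Because an active path exists, X and P are not d-separated.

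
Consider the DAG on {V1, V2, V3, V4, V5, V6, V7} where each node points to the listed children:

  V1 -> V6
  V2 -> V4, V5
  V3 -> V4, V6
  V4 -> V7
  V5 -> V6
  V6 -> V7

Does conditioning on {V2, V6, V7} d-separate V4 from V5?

No — V4 and V5 are not d-separated given {V2, V6, V7}.

Enumerating the 3 paths from V4 to V5 and testing each for blocking by {V2, V6, V7}:
Path 1: V4 ← V2 → V5
  V2 is a fork here and V2 is conditioned on, so the path is blocked at V2.
Path 2: V4 → V7 ← V6 ← V5
  V6 is a chain here and V6 is conditioned on, so the path is blocked at V6.
Path 3: V4 ← V3 → V6 ← V5
  V3 is a fork and V3 is not conditioned on; V6 is a collider and V6 is conditioned on, which opens it — no node blocks this path, so it is active.
Because an active path exists, V4 and V5 are not d-separated.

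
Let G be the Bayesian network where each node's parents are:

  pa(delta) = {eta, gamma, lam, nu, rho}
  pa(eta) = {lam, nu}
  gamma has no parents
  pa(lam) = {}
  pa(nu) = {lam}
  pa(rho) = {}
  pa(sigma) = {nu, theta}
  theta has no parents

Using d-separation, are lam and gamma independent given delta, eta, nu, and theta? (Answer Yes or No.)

We examine all 5 paths between lam and gamma:
  1. lam → eta ← nu → delta ← gamma — eta:collider[open]; nu:fork[blocks]; delta:collider[open] ⇒ blocked
  2. lam → eta → delta ← gamma — eta:chain[blocks]; delta:collider[open] ⇒ blocked
  3. lam → nu → eta → delta ← gamma — nu:chain[blocks]; eta:chain[blocks]; delta:collider[open] ⇒ blocked
  4. lam → nu → delta ← gamma — nu:chain[blocks]; delta:collider[open] ⇒ blocked
  5. lam → delta ← gamma — delta:collider[open] ⇒ active
Because an active path exists, lam and gamma are not d-separated.

No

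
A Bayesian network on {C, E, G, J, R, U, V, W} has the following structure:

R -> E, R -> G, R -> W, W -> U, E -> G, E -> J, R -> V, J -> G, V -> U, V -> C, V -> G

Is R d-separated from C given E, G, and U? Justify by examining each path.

No — R and C are not d-separated given {E, G, U}.

We examine all 5 paths between R and C:
Path 1: R → V → C
  V is a chain and V is not conditioned on — no node blocks this path, so it is active.
Path 2: R → G ← V → C
  G is a collider and G is conditioned on, which opens it; V is a fork and V is not conditioned on — no node blocks this path, so it is active.
Path 3: R → W → U ← V → C
  W is a chain and W is not conditioned on; U is a collider and U is conditioned on, which opens it; V is a fork and V is not conditioned on — no node blocks this path, so it is active.
Path 4: R → E → G ← V → C
  E is a chain here and E is conditioned on, so the path is blocked at E.
Path 5: R → E → J → G ← V → C
  E is a chain here and E is conditioned on, so the path is blocked at E.
Because an active path exists, R and C are not d-separated.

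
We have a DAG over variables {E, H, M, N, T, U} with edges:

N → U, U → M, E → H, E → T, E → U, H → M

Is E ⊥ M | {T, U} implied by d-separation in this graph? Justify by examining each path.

We examine all 2 paths between E and M:
Path 1: E → U → M
  U is a chain here and U is conditioned on, so the path is blocked at U.
Path 2: E → H → M
  H is a chain and H is not conditioned on — no node blocks this path, so it is active.
At least one path is unblocked, so d-separation fails.

No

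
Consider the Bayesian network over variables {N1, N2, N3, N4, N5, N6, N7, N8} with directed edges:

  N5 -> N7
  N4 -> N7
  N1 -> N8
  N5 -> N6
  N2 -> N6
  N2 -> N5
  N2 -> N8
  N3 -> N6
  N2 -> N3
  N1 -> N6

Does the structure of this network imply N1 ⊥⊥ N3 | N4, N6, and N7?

There are 6 undirected paths between N1 and N3; checking each against the conditioning set {N4, N6, N7}:
Path 1: N1 → N8 ← N2 → N5 → N6 ← N3
  N8 is a collider here and neither N8 nor any of its descendants is conditioned on, so the collider stays closed — the path is blocked at N8.
Path 2: N1 → N8 ← N2 → N6 ← N3
  N8 is a collider here and neither N8 nor any of its descendants is conditioned on, so the collider stays closed — the path is blocked at N8.
Path 3: N1 → N8 ← N2 → N3
  N8 is a collider here and neither N8 nor any of its descendants is conditioned on, so the collider stays closed — the path is blocked at N8.
Path 4: N1 → N6 ← N5 ← N2 → N3
  N6 is a collider and N6 is conditioned on, which opens it; N5 is a chain and N5 is not conditioned on; N2 is a fork and N2 is not conditioned on — no node blocks this path, so it is active.
Path 5: N1 → N6 ← N2 → N3
  N6 is a collider and N6 is conditioned on, which opens it; N2 is a fork and N2 is not conditioned on — no node blocks this path, so it is active.
Path 6: N1 → N6 ← N3
  N6 is a collider and N6 is conditioned on, which opens it — no node blocks this path, so it is active.
Because an active path exists, N1 and N3 are not d-separated.

No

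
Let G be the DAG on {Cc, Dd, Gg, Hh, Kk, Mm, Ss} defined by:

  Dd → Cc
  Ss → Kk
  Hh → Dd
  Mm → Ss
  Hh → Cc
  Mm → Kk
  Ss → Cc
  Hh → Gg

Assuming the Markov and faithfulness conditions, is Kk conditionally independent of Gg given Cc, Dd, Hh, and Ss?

We examine all 4 paths between Kk and Gg:
  1. Kk ← Mm → Ss → Cc ← Dd ← Hh → Gg — Mm:fork[open]; Ss:chain[blocks]; Cc:collider[open]; Dd:chain[blocks]; Hh:fork[blocks] ⇒ blocked
  2. Kk ← Mm → Ss → Cc ← Hh → Gg — Mm:fork[open]; Ss:chain[blocks]; Cc:collider[open]; Hh:fork[blocks] ⇒ blocked
  3. Kk ← Ss → Cc ← Dd ← Hh → Gg — Ss:fork[blocks]; Cc:collider[open]; Dd:chain[blocks]; Hh:fork[blocks] ⇒ blocked
  4. Kk ← Ss → Cc ← Hh → Gg — Ss:fork[blocks]; Cc:collider[open]; Hh:fork[blocks] ⇒ blocked
Every path is blocked, so Kk and Gg are d-separated given {Cc, Dd, Hh, Ss}.

Yes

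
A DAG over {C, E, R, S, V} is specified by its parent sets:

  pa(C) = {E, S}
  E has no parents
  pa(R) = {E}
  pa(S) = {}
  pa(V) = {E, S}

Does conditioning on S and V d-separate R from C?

No

2 paths connect R and C; each must be blocked for d-separation to hold:
Path 1: R ← E → C
  E is a fork and E is not conditioned on — no node blocks this path, so it is active.
Path 2: R ← E → V ← S → C
  S is a fork here and S is conditioned on, so the path is blocked at S.
At least one path is unblocked, so d-separation fails.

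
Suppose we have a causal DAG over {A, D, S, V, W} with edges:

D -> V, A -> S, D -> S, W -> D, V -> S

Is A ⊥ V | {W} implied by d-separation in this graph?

Yes

We examine all 2 paths between A and V:
Path 1: A → S ← V
  S is a collider here and neither S nor any of its descendants is conditioned on, so the collider stays closed — the path is blocked at S.
Path 2: A → S ← D → V
  S is a collider here and neither S nor any of its descendants is conditioned on, so the collider stays closed — the path is blocked at S.
Since every path is blocked, d-separation holds.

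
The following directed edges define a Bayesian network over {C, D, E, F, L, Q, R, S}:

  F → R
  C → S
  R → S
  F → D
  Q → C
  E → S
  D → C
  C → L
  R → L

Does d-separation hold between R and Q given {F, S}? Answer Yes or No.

No — R and Q are not d-separated given {F, S}.

3 paths connect R and Q; each must be blocked for d-separation to hold:
Path 1: R → L ← C ← Q
  L is a collider here and neither L nor any of its descendants is conditioned on, so the collider stays closed — the path is blocked at L.
Path 2: R ← F → D → C ← Q
  F is a fork here and F is conditioned on, so the path is blocked at F.
Path 3: R → S ← C ← Q
  S is a collider and S is conditioned on, which opens it; C is a chain and C is not conditioned on — no node blocks this path, so it is active.
At least one path is unblocked, so d-separation fails.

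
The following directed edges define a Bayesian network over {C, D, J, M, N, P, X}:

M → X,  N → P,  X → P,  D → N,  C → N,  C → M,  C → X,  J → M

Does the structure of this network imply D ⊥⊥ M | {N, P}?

No

Enumerating the 4 paths from D to M and testing each for blocking by {N, P}:
  1. D → N → P ← X ← C → M — N:chain[blocks]; P:collider[open]; X:chain[open]; C:fork[open] ⇒ blocked
  2. D → N → P ← X ← M — N:chain[blocks]; P:collider[open]; X:chain[open] ⇒ blocked
  3. D → N ← C → X ← M — N:collider[open]; C:fork[open]; X:collider[open] ⇒ active
  4. D → N ← C → M — N:collider[open]; C:fork[open] ⇒ active
At least one path is unblocked, so d-separation fails.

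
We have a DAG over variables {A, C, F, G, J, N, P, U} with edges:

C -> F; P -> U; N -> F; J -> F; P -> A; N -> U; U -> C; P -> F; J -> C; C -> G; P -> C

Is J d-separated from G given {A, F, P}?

No

6 paths connect J and G; each must be blocked for d-separation to hold:
Path 1: J → F ← C → G
  F is a collider and F is conditioned on, which opens it; C is a fork and C is not conditioned on — no node blocks this path, so it is active.
Path 2: J → F ← N → U → C → G
  F is a collider and F is conditioned on, which opens it; N is a fork and N is not conditioned on; U is a chain and U is not conditioned on; C is a chain and C is not conditioned on — no node blocks this path, so it is active.
Path 3: J → F ← N → U ← P → C → G
  P is a fork here and P is conditioned on, so the path is blocked at P.
Path 4: J → F ← P → C → G
  P is a fork here and P is conditioned on, so the path is blocked at P.
Path 5: J → F ← P → U → C → G
  P is a fork here and P is conditioned on, so the path is blocked at P.
Path 6: J → C → G
  C is a chain and C is not conditioned on — no node blocks this path, so it is active.
Because an active path exists, J and G are not d-separated.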